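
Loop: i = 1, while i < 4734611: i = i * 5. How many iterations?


i multiplies by 5 each step:
i = 1 -> 5 -> 25 -> 125 -> 625 -> 3125 -> 15625 -> 78125 -> 390625 -> 1953125 -> 9765625 (stop)
Iterations = ceil(log_5(4734611)) = 10


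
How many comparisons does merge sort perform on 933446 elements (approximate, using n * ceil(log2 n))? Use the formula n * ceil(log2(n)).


Recursion depth: ceil(log2(933446)) = 20
Each recursion level merges n = 933446 elements
Total = 933446 * 20 = 18668920


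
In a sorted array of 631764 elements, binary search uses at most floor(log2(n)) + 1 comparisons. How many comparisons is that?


Halving sequence: 631764 -> 315882 -> 157941 -> 78970 -> 39485 -> 19742 -> 9871 -> 4935 -> 2467 -> 1233 -> 616 -> 308 -> 154 -> 77 -> 38 -> 19 -> 9 -> 4 -> 2 -> 1
Number of halvings = 19
Max comparisons = 19 + 1 = 20


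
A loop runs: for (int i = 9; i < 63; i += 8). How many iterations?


Loop starts at i = 9, increments by 8, stops when i >= 63.
Number of iterations = ceil((63 - 9) / 8)
= ceil(54 / 8)
= 7


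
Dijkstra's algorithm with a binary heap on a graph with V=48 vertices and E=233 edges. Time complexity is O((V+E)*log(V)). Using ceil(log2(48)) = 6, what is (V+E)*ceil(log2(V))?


Dijkstra with a binary heap: each vertex is extracted once, each edge may relax once.
Each heap operation costs O(log V).
V + E = 48 + 233 = 281
ceil(log2(48)) = 6 (since 2^5 = 32 < 48 <= 64 = 2^6)
Total heap work = (V+E) * ceil(log2(V)) = 281 * 6 = 1686


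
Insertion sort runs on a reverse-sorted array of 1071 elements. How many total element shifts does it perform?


Sum of shifts = 1 + 2 + 3 + ... + 1070
= 1071 * 1070 / 2
= 1145970 / 2
= 572985


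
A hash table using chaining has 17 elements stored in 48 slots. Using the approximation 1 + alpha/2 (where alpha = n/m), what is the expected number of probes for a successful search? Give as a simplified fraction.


Load factor alpha = n/m = 17/48
Expected probes = 1 + alpha/2 = 1 + 17/(2*48)
= 1 + 17/96
= 96/96 + 17/96
= 113/96


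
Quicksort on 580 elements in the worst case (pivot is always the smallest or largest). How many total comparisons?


In the worst case, each partition step picks the worst pivot:
  Partition 1: 579 comparisons (n-1 elements to compare)
  Partition 2: 578 comparisons
  Partition 3: 577 comparisons
  Partition 4: 576 comparisons
  Partition 5: 575 comparisons
  ...
  Last partition: 0 comparisons
Total = (n-1) + (n-2) + ... + 1 + 0 = n*(n-1)/2
= 580*579/2 = 167910


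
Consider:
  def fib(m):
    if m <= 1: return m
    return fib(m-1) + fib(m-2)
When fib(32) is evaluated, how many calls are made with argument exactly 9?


Let N(m) = number of times fib(m) is called while evaluating fib(32).
N(32) = 1 (the initial call).
N(31) = 1 (only fib(32) calls it).
For 1 <= m <= 30: fib(m) is called by fib(m+1) and fib(m+2), so
  N(m) = N(m+1) + N(m+2).
fib(0) is called only by fib(2), so N(0) = N(2).
Walk down from m=32:
  N(32)=1, N(31)=1, N(30)=2, N(29)=3, N(28)=5, N(27)=8, N(26)=13, N(25)=21, N(24)=34, N(23)=55, N(22)=89, N(21)=144, N(20)=233, N(19)=377, N(18)=610, N(17)=987, N(16)=1597, N(15)=2584, N(14)=4181, N(13)=6765, N(12)=10946, N(11)=17711, N(10)=28657, N(9)=46368
N(9) = 46368


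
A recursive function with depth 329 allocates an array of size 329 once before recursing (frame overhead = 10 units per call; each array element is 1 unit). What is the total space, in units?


Array allocation: 329 units (allocated once)
Stack frames: 329 deep * 10 per frame = 3290 units
Total = 329 + 3290 = 3619


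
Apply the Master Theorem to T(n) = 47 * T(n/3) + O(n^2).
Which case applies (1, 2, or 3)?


The Master Theorem: T(n) = a*T(n/b) + O(n^c)
  a = 47, b = 3, c = 2
log_b(a) = log_3(47) ~ 3.505
Compare b^c with a: 3^2 = 9 < 47, so c < log_b(a).
Since c < log_b(a), Case 1 applies.
T(n) = O(n^(log_3 47)) ~ O(n^3.505)
Master Theorem case = 1


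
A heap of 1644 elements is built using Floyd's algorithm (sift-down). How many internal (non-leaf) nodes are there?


Leaf nodes occupy roughly half the array.
Sift-down is called for each internal node, starting from the last one.
Internal nodes = floor(n/2) = floor(1644/2) = 822


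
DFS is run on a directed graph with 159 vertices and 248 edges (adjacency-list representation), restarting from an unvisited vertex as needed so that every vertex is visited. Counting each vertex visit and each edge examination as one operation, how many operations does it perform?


A full DFS traversal processes each vertex exactly once (push/pop on stack).
Each directed edge is examined once.
V = 159, E = 248
V + E = 407


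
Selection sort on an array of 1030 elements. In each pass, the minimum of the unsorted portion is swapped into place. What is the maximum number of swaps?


Selection sort performs one swap per pass:
  Pass 1: find min in positions 0 to 1029, swap with position 0
  Pass 2: find min in positions 1 to 1029, swap with position 1
  Pass 3: find min in positions 2 to 1029, swap with position 2
  Pass 4: find min in positions 3 to 1029, swap with position 3
  Pass 5: find min in positions 4 to 1029, swap with position 4
  ... (1024 more passes)
Total passes (and swaps) = n - 1 = 1030 - 1 = 1029


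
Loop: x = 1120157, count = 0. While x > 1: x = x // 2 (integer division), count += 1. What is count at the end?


The variable x halves each step:
x = 1120157 -> 560078 -> 280039 -> 140019 -> 70009 -> 35004 -> 17502 -> 8751 -> 4375 -> 2187 -> 1093 -> 546 -> 273 -> 136 -> 68 -> 34 -> 17 -> 8 -> 4 -> 2 -> 1
Number of halvings = floor(log2(1120157)) = 20


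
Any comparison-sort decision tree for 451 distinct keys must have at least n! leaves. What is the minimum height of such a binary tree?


A binary decision tree of height h has at most 2^h leaves and needs at least n! of them, so h >= ceil(log2(n!)).
451! is far too large to multiply out, so use Stirling's series:
  ln(n!) ~ n ln n - n + (1/2) ln(2 pi n) + 1/(12n)  (error below 1/(360 n^3), negligible here)
  ln(451) = 6.1114673
  n ln n = 451 * 6.1114673 = 2756.2718
  (1/2) ln(2 pi * 451) = (1/2) ln(2833.7166) = 3.9747
  1/(12*451) = 0.0002
  ln(451!) ~ 2756.2718 - 451 + 3.9747 + 0.0002 = 2309.2467
Convert to base 2: log2(451!) = 2309.2467 / ln 2 = 2309.2467 / 0.69314718 = 3331.5388
ceil(3331.5388) = 3332


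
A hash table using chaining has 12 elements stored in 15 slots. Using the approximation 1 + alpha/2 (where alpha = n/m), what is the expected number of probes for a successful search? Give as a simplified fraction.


Load factor alpha = n/m = 12/15
Expected probes = 1 + alpha/2 = 1 + 12/(2*15)
= 1 + 12/30
= 30/30 + 12/30
= 42/30
Simplify: 7/5


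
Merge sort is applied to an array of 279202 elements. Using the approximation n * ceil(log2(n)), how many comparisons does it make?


Merge sort divides the array into halves recursively.
Number of levels = ceil(log2(279202)) = 19
At each level, approximately n = 279202 comparisons are needed for merging.
Total comparisons ~ n * ceil(log2(n)) = 279202 * 19 = 5304838


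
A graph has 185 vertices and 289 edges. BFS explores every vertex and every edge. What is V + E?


A full BFS traversal dequeues each vertex once and examines each edge once.
Vertex visits: 185
Edge visits: 289
V + E = 185 + 289 = 474


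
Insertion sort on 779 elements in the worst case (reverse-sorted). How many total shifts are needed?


In the worst case (reverse-sorted), each element shifts past all previous:
  Element 1: 1 shifts
  Element 2: 2 shifts
  Element 3: 3 shifts
  Element 4: 4 shifts
  Element 5: 5 shifts
  ...
  Element 778: 778 shifts
Total = 1 + 2 + ... + 778
= 779*(779-1)/2 = 303031


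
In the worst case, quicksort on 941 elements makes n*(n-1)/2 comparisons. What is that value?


Sum of comparisons per partition:
940 + 939 + ... + 1 + 0
= 941 * (941 - 1) / 2
= 941 * 940 / 2
= 442270


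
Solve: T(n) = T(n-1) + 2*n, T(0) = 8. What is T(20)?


Expanding the recurrence:
T(20) = T(19) + 2*20
       = T(18) + 2*19 + 2*20
       ...
       = T(0) + 2*(1 + 2 + ... + 20)
       = 8 + 2 * 20*21/2
       = 8 + 2 * 210
       = 8 + 420 = 428


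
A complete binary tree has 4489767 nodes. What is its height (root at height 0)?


In a complete binary tree, level k holds nodes 2^k .. 2^(k+1)-1 (1-indexed).
Height = floor(log2(n)) = floor(log2(4489767)) = 22
Check: 2^22 = 4194304 <= 4489767 < 8388608 = 2^23


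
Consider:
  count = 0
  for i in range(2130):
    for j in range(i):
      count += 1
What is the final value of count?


For each i, the inner loop runs i times:
  i=0: inner runs 0 times
  i=1: inner runs 1 time
  i=2: inner runs 2 times
  i=3: inner runs 3 times
  i=4: inner runs 4 times
  i=5: inner runs 5 times
  i=6: inner runs 6 times
  i=7: inner runs 7 times
  ...
Total = 0 + 1 + 2 + ... + 2129 = 2130*(2130-1)/2 = 2267385


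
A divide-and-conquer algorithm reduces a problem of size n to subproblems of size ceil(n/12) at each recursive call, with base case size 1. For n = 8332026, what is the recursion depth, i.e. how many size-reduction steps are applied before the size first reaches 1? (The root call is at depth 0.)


Each step divides the size by 12 (rounding up); after k steps the size is ceil(n/12^k), which equals 1 exactly when 12^k >= n.
So the depth is the smallest k with 12^k >= 8332026, i.e. ceil(log_12(8332026)).
12^6 = 2985984 < 8332026 <= 35831808 = 12^7
Recursion depth = 7


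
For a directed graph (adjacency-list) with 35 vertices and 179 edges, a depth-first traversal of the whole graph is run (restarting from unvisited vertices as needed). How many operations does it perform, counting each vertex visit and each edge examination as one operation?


A full DFS traversal visits each vertex once and examines each edge once.
V = 35
E = 179
Sum = 35 + 179 = 214


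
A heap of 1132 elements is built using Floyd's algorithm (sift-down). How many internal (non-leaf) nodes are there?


Leaf nodes occupy roughly half the array.
Sift-down is called for each internal node, starting from the last one.
Internal nodes = floor(n/2) = floor(1132/2) = 566


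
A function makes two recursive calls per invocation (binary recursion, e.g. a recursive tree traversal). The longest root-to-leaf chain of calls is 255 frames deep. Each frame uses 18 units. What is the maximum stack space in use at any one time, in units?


Binary recursion: the two calls run one after the other, so only one root-to-leaf chain of frames is on the stack at a time.
Maximum depth (longest chain) = 255 frames
Each frame = 18 units
Max stack space = 255 * 18 = 4590


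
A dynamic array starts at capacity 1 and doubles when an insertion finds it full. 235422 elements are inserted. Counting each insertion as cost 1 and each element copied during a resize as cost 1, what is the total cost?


n = 235422
Insertion costs: 235422
Resizes copy 1, 2, 4, ... up to the largest power of 2 that is <= n-1 = 235421, i.e. 131072.
Copy costs = 1 + 2 + 4 + 8 + 16 + 32 + 64 + 128 + 256 + 512 + 1024 + 2048 + 4096 + 8192 + 16384 + 32768 + 65536 + 131072 = 262143
Total = 235422 + 262143 = 497565


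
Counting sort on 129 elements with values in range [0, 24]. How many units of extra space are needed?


Output array size: 129 (to store sorted result)
Count array size: 25 (one slot per possible value, range 0 to 24)
Total extra space = 129 + 25 = 154


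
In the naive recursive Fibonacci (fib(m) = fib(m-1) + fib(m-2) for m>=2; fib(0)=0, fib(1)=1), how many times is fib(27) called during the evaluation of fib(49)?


Let N(m) = number of times fib(m) is called while evaluating fib(49).
N(49) = 1 (the initial call).
N(48) = 1 (only fib(49) calls it).
For 1 <= m <= 47: fib(m) is called by fib(m+1) and fib(m+2), so
  N(m) = N(m+1) + N(m+2).
fib(0) is called only by fib(2), so N(0) = N(2).
Walk down from m=49:
  N(49)=1, N(48)=1, N(47)=2, N(46)=3, N(45)=5, N(44)=8, N(43)=13, N(42)=21, N(41)=34, N(40)=55, N(39)=89, N(38)=144, N(37)=233, N(36)=377, N(35)=610, N(34)=987, N(33)=1597, N(32)=2584, N(31)=4181, N(30)=6765, N(29)=10946, N(28)=17711, N(27)=28657
N(27) = 28657


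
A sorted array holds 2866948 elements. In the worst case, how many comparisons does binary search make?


Halving sequence: 2866948 -> 1433474 -> 716737 -> 358368 -> 179184 -> 89592 -> 44796 -> 22398 -> 11199 -> 5599 -> 2799 -> 1399 -> 699 -> 349 -> 174 -> 87 -> 43 -> 21 -> 10 -> 5 -> 2 -> 1
Number of halvings = 21
Max comparisons = 21 + 1 = 22


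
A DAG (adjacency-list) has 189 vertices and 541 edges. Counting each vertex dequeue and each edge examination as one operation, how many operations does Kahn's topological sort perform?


V = 189 (vertex processing)
E = 541 (edge processing)
V + E = 189 + 541 = 730


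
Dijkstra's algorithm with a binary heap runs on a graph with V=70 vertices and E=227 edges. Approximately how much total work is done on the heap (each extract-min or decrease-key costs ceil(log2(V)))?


Dijkstra with a binary heap: each vertex is extracted once, each edge may relax once.
Each heap operation costs O(log V).
V + E = 70 + 227 = 297
ceil(log2(70)) = 7 (since 2^6 = 64 < 70 <= 128 = 2^7)
Total heap work = (V+E) * ceil(log2(V)) = 297 * 7 = 2079


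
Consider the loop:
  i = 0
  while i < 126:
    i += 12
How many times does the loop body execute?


Starting at i = 0, each iteration adds 12.
Iterations until i >= 126:
  Iteration 1: i = 0 -> i = 12
  Iteration 2: i = 12 -> i = 24
  Iteration 3: i = 24 -> i = 36
  Iteration 4: i = 36 -> i = 48
  Iteration 5: i = 48 -> i = 60
  Iteration 6: i = 60 -> i = 72
  Iteration 7: i = 72 -> i = 84
  Iteration 8: i = 84 -> i = 96
  ... continuing ...
Total iterations = ceil(126/12) = 11


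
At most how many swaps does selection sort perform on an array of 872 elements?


Each of the 871 passes places one element in its final position.
Pass 1: swap minimum into position 0
Pass 2: swap minimum of remaining into position 1
...
Pass 871: last two elements, one swap
Maximum swaps = 872 - 1 = 871


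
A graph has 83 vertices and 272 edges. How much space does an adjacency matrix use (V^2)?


Adjacency matrix: V x V grid of entries
Space = V^2 = 83^2 = 83 * 83 = 6889


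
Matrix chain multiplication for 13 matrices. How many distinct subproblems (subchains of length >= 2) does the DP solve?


Subproblems are indexed by (i, j) where i < j.
Number of such pairs = n*(n-1)/2
= 13 * 12 / 2
= 78


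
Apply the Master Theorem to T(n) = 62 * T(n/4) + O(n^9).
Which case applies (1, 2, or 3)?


The Master Theorem: T(n) = a*T(n/b) + O(n^c)
  a = 62, b = 4, c = 9
log_b(a) = log_4(62) ~ 2.977
Compare b^c with a: 4^9 = 262144 > 62, so c > log_b(a).
Since c > log_b(a), Case 3 applies.
T(n) = O(n^9)
Master Theorem case = 3


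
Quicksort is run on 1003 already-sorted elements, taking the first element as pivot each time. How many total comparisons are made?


Sum of comparisons per partition:
1002 + 1001 + ... + 1 + 0
= 1003 * (1003 - 1) / 2
= 1003 * 1002 / 2
= 502503


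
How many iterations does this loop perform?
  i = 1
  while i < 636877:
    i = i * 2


The loop variable doubles each iteration:
i = 1 -> 2 -> 4 -> 8 -> 16 -> 32 -> 64 -> 128 -> 256 -> 512 -> 1024 -> 2048 -> 4096 -> 8192 -> 16384 -> 32768 -> 65536 -> 131072 -> 262144 -> 524288 -> 1048576 (stop, 1048576 >= 636877)
Number of doublings = ceil(log2(636877)) = 20


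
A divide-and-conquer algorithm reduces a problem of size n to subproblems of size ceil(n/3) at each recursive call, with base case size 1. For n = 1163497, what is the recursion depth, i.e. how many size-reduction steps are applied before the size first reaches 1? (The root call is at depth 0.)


Each step divides the size by 3 (rounding up); after k steps the size is ceil(n/3^k), which equals 1 exactly when 3^k >= n.
So the depth is the smallest k with 3^k >= 1163497, i.e. ceil(log_3(1163497)).
3^12 = 531441 < 1163497 <= 1594323 = 3^13
Recursion depth = 13


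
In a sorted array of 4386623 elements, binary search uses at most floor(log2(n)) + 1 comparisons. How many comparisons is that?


Halving sequence: 4386623 -> 2193311 -> 1096655 -> 548327 -> 274163 -> 137081 -> 68540 -> 34270 -> 17135 -> 8567 -> 4283 -> 2141 -> 1070 -> 535 -> 267 -> 133 -> 66 -> 33 -> 16 -> 8 -> 4 -> 2 -> 1
Number of halvings = 22
Max comparisons = 22 + 1 = 23


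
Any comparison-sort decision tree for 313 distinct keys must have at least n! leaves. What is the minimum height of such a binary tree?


A binary decision tree of height h has at most 2^h leaves and needs at least n! of them, so h >= ceil(log2(n!)).
313! is far too large to multiply out, so use Stirling's series:
  ln(n!) ~ n ln n - n + (1/2) ln(2 pi n) + 1/(12n)  (error below 1/(360 n^3), negligible here)
  ln(313) = 5.7462032
  n ln n = 313 * 5.7462032 = 1798.5616
  (1/2) ln(2 pi * 313) = (1/2) ln(1966.6370) = 3.7920
  1/(12*313) = 0.0003
  ln(313!) ~ 1798.5616 - 313 + 3.7920 + 0.0003 = 1489.3539
Convert to base 2: log2(313!) = 1489.3539 / ln 2 = 1489.3539 / 0.69314718 = 2148.6835
ceil(2148.6835) = 2149


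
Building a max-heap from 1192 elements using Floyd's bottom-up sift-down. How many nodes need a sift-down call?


In a heap of 1192 elements (0-indexed array):
  Last element index: 1191
  Parent of last element: floor((1191 - 1) / 2) = 595
  Internal nodes: indices 0 to 595
  Count = floor(1192/2) = 596


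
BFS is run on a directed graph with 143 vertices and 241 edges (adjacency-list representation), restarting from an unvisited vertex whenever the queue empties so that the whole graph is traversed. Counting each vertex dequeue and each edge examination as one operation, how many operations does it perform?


A full BFS traversal dequeues each vertex exactly once and examines each directed edge exactly once.
V = 143 (vertex processing cost)
E = 241 (edge examination cost)
Total operations proportional to V + E = 143 + 241 = 384


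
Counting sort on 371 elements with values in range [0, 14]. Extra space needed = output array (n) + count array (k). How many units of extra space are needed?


Output array size: 371 (to store sorted result)
Count array size: 15 (one slot per possible value, range 0 to 14)
Total extra space = 371 + 15 = 386


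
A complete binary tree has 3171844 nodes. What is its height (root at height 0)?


In a complete binary tree, level k holds nodes 2^k .. 2^(k+1)-1 (1-indexed).
Height = floor(log2(n)) = floor(log2(3171844)) = 21
Check: 2^21 = 2097152 <= 3171844 < 4194304 = 2^22


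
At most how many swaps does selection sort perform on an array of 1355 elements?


Each of the 1354 passes places one element in its final position.
Pass 1: swap minimum into position 0
Pass 2: swap minimum of remaining into position 1
...
Pass 1354: last two elements, one swap
Maximum swaps = 1355 - 1 = 1354


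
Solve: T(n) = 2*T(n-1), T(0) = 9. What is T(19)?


Unrolling:
T(19) = 2*T(18) = 2^2*T(17) = ... = 2^19*T(0)
= 2^19 * 9
= 524288 * 9 = 4718592


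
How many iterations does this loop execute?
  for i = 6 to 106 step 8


The loop variable i takes values starting at 6 and increments by 8 each iteration.
Sequence: i = 6, 14, 22, 30, 38, 46, 54, 62, 70, ...
The upper bound 106 is inclusive, so the count is floor((last - first) / step) + 1:
floor((106 - 6) / 8) + 1 = floor(100/8) + 1 = 12 + 1 = 13


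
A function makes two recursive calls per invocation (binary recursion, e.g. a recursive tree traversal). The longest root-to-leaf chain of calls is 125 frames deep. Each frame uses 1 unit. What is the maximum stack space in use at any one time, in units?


Binary recursion: the two calls run one after the other, so only one root-to-leaf chain of frames is on the stack at a time.
Maximum depth (longest chain) = 125 frames
Each frame = 1 unit
Max stack space = 125 * 1 = 125


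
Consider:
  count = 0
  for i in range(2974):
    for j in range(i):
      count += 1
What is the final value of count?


For each i, the inner loop runs i times:
  i=0: inner runs 0 times
  i=1: inner runs 1 time
  i=2: inner runs 2 times
  i=3: inner runs 3 times
  i=4: inner runs 4 times
  i=5: inner runs 5 times
  i=6: inner runs 6 times
  i=7: inner runs 7 times
  ...
Total = 0 + 1 + 2 + ... + 2973 = 2974*(2974-1)/2 = 4420851


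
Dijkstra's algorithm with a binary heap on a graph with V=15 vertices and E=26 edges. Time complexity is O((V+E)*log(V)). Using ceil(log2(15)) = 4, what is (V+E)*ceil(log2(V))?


Dijkstra with a binary heap: each vertex is extracted once, each edge may relax once.
Each heap operation costs O(log V).
V + E = 15 + 26 = 41
ceil(log2(15)) = 4 (since 2^3 = 8 < 15 <= 16 = 2^4)
Total heap work = (V+E) * ceil(log2(V)) = 41 * 4 = 164


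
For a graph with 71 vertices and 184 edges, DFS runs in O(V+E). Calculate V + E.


A full DFS traversal visits each vertex once and examines each edge once.
V = 71
E = 184
Sum = 71 + 184 = 255


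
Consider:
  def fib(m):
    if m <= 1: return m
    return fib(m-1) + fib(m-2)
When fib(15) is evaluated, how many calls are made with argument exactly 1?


Let N(m) = number of times fib(m) is called while evaluating fib(15).
N(15) = 1 (the initial call).
N(14) = 1 (only fib(15) calls it).
For 1 <= m <= 13: fib(m) is called by fib(m+1) and fib(m+2), so
  N(m) = N(m+1) + N(m+2).
fib(0) is called only by fib(2), so N(0) = N(2).
Walk down from m=15:
  N(15)=1, N(14)=1, N(13)=2, N(12)=3, N(11)=5, N(10)=8, N(9)=13, N(8)=21, N(7)=34, N(6)=55, N(5)=89, N(4)=144, N(3)=233, N(2)=377, N(1)=610
N(1) = 610


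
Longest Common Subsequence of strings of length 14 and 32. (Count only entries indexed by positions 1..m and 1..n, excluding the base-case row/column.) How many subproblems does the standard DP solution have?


DP table indexed by positions in both strings.
First string: 14 positions
Second string: 32 positions
Total = 14 * 32 = 448


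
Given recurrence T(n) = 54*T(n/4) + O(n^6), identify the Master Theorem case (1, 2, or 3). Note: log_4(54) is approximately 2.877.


Master Theorem parameters: a=54, b=4, c=6
log_b(a) = 2.877
Compare b^c with a: 4^6 = 4096 > 54, so c > log_b(a).
Comparing c=6 vs log_b(a)=2.877:
6 > 2.877 => Case 3
Result: T(n) = O(n^6)
Master Theorem case = 3


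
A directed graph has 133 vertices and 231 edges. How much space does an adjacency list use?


Adjacency list: one list head per vertex + one entry per edge
Vertex heads: 133
Edge entries: 231
Total = 133 + 231 = 364


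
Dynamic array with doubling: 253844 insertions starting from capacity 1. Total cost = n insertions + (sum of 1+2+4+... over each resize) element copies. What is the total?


n = 253844
Insertion costs: 253844
Resizes copy 1, 2, 4, ... up to the largest power of 2 that is <= n-1 = 253843, i.e. 131072.
Copy costs = 1 + 2 + 4 + 8 + 16 + 32 + 64 + 128 + 256 + 512 + 1024 + 2048 + 4096 + 8192 + 16384 + 32768 + 65536 + 131072 = 262143
Total = 253844 + 262143 = 515987


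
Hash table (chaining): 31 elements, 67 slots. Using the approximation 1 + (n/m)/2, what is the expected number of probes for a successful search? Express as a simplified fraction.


Computing expected probes:
alpha = 31/67
= 1 + alpha/2
= 1 + 31/(2*67)
= (2*67 + 31) / (2*67)
= 165/134


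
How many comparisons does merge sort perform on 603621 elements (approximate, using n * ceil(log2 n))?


Recursion depth: ceil(log2(603621)) = 20
Each recursion level merges n = 603621 elements
Total = 603621 * 20 = 12072420


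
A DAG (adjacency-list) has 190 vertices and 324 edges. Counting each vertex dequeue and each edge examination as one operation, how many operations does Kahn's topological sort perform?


V = 190 (vertex processing)
E = 324 (edge processing)
V + E = 190 + 324 = 514


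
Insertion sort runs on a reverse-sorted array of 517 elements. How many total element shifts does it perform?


Sum of shifts = 1 + 2 + 3 + ... + 516
= 517 * 516 / 2
= 266772 / 2
= 133386


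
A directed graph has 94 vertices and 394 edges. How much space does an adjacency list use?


Adjacency list: one list head per vertex + one entry per edge
Vertex heads: 94
Edge entries: 394
Total = 94 + 394 = 488


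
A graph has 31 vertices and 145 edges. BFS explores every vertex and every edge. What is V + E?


A full BFS traversal dequeues each vertex once and examines each edge once.
Vertex visits: 31
Edge visits: 145
V + E = 31 + 145 = 176


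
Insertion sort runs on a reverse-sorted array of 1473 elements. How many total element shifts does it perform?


Sum of shifts = 1 + 2 + 3 + ... + 1472
= 1473 * 1472 / 2
= 2168256 / 2
= 1084128


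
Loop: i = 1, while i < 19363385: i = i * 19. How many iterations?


i multiplies by 19 each step:
i = 1 -> 19 -> 361 -> 6859 -> 130321 -> 2476099 -> 47045881 (stop)
Iterations = ceil(log_19(19363385)) = 6


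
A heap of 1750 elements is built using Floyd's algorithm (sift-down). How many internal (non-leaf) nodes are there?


Leaf nodes occupy roughly half the array.
Sift-down is called for each internal node, starting from the last one.
Internal nodes = floor(n/2) = floor(1750/2) = 875


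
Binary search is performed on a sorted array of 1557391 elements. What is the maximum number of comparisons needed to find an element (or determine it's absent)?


Binary search halves the search space each comparison:
  Step 1: search space = 1557391 -> 778695
  Step 2: search space = 778695 -> 389347
  Step 3: search space = 389347 -> 194673
  Step 4: search space = 194673 -> 97336
  Step 5: search space = 97336 -> 48668
  Step 6: search space = 48668 -> 24334
  Step 7: search space = 24334 -> 12167
  Step 8: search space = 12167 -> 6083
  Step 9: search space = 6083 -> 3041
  Step 10: search space = 3041 -> 1520
  Step 11: search space = 1520 -> 760
  Step 12: search space = 760 -> 380
  Step 13: search space = 380 -> 190
  Step 14: search space = 190 -> 95
  Step 15: search space = 95 -> 47
  Step 16: search space = 47 -> 23
  Step 17: search space = 23 -> 11
  Step 18: search space = 11 -> 5
  Step 19: search space = 5 -> 2
  Step 20: search space = 2 -> 1
  Step 21: search space = 1 (final check)
Maximum comparisons = floor(log2(1557391)) + 1 = 20 + 1 = 21


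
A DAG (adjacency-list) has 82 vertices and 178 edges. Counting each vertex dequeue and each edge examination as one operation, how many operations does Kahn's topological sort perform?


V = 82 (vertex processing)
E = 178 (edge processing)
V + E = 82 + 178 = 260


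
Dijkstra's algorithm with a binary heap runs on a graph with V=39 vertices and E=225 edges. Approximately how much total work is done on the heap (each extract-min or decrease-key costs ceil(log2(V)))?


Dijkstra with a binary heap: each vertex is extracted once, each edge may relax once.
Each heap operation costs O(log V).
V + E = 39 + 225 = 264
ceil(log2(39)) = 6 (since 2^5 = 32 < 39 <= 64 = 2^6)
Total heap work = (V+E) * ceil(log2(V)) = 264 * 6 = 1584


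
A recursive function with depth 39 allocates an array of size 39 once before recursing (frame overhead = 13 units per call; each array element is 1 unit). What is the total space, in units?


Array allocation: 39 units (allocated once)
Stack frames: 39 deep * 13 per frame = 507 units
Total = 39 + 507 = 546


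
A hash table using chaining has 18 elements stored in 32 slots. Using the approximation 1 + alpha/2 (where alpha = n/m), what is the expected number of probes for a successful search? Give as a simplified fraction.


Load factor alpha = n/m = 18/32
Expected probes = 1 + alpha/2 = 1 + 18/(2*32)
= 1 + 18/64
= 64/64 + 18/64
= 82/64
Simplify: 41/32


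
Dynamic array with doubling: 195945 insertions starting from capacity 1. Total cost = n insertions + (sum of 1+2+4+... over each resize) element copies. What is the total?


n = 195945
Insertion costs: 195945
Resizes copy 1, 2, 4, ... up to the largest power of 2 that is <= n-1 = 195944, i.e. 131072.
Copy costs = 1 + 2 + 4 + 8 + 16 + 32 + 64 + 128 + 256 + 512 + 1024 + 2048 + 4096 + 8192 + 16384 + 32768 + 65536 + 131072 = 262143
Total = 195945 + 262143 = 458088


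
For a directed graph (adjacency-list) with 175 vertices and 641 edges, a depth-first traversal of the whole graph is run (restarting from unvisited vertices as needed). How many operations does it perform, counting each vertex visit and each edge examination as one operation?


A full DFS traversal visits each vertex once and examines each edge once.
V = 175
E = 641
Sum = 175 + 641 = 816


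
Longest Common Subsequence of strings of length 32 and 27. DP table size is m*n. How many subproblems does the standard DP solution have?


DP table indexed by positions in both strings.
First string: 32 positions
Second string: 27 positions
Total = 32 * 27 = 864


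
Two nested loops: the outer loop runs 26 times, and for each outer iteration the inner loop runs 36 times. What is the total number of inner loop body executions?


Outer loop: 26 iterations
Inner loop: 36 iterations per outer iteration
Total = 26 * 36 = 936


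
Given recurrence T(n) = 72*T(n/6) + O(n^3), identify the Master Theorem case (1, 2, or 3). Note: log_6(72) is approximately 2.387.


Master Theorem parameters: a=72, b=6, c=3
log_b(a) = 2.387
Compare b^c with a: 6^3 = 216 > 72, so c > log_b(a).
Comparing c=3 vs log_b(a)=2.387:
3 > 2.387 => Case 3
Result: T(n) = O(n^3)
Master Theorem case = 3


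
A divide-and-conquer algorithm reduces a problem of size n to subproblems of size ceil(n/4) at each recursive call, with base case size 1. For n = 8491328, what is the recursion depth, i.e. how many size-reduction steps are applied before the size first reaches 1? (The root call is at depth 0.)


Each step divides the size by 4 (rounding up); after k steps the size is ceil(n/4^k), which equals 1 exactly when 4^k >= n.
So the depth is the smallest k with 4^k >= 8491328, i.e. ceil(log_4(8491328)).
4^11 = 4194304 < 8491328 <= 16777216 = 4^12
Recursion depth = 12


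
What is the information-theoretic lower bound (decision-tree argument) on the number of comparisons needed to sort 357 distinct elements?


A binary decision tree of height h has at most 2^h leaves and needs at least n! of them, so h >= ceil(log2(n!)).
357! is far too large to multiply out, so use Stirling's series:
  ln(n!) ~ n ln n - n + (1/2) ln(2 pi n) + 1/(12n)  (error below 1/(360 n^3), negligible here)
  ln(357) = 5.8777358
  n ln n = 357 * 5.8777358 = 2098.3517
  (1/2) ln(2 pi * 357) = (1/2) ln(2243.0972) = 3.8578
  1/(12*357) = 0.0002
  ln(357!) ~ 2098.3517 - 357 + 3.8578 + 0.0002 = 1745.2097
Convert to base 2: log2(357!) = 1745.2097 / ln 2 = 1745.2097 / 0.69314718 = 2517.8054
ceil(2517.8054) = 2518


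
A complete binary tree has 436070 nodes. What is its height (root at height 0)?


In a complete binary tree, level k holds nodes 2^k .. 2^(k+1)-1 (1-indexed).
Height = floor(log2(n)) = floor(log2(436070)) = 18
Check: 2^18 = 262144 <= 436070 < 524288 = 2^19


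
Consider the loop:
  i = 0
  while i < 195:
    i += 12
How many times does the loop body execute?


Starting at i = 0, each iteration adds 12.
Iterations until i >= 195:
  Iteration 1: i = 0 -> i = 12
  Iteration 2: i = 12 -> i = 24
  Iteration 3: i = 24 -> i = 36
  Iteration 4: i = 36 -> i = 48
  Iteration 5: i = 48 -> i = 60
  Iteration 6: i = 60 -> i = 72
  Iteration 7: i = 72 -> i = 84
  Iteration 8: i = 84 -> i = 96
  ... continuing ...
Total iterations = ceil(195/12) = 17


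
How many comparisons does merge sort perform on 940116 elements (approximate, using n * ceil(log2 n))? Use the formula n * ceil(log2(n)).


Recursion depth: ceil(log2(940116)) = 20
Each recursion level merges n = 940116 elements
Total = 940116 * 20 = 18802320


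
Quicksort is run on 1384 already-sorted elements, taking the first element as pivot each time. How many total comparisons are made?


Sum of comparisons per partition:
1383 + 1382 + ... + 1 + 0
= 1384 * (1384 - 1) / 2
= 1384 * 1383 / 2
= 957036


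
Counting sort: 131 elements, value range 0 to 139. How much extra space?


n = 131 (output array)
k = 140 (count array for 140 distinct values)
Extra space = 131 + 140 = 271


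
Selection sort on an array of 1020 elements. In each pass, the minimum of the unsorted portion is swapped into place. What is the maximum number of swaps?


Selection sort performs one swap per pass:
  Pass 1: find min in positions 0 to 1019, swap with position 0
  Pass 2: find min in positions 1 to 1019, swap with position 1
  Pass 3: find min in positions 2 to 1019, swap with position 2
  Pass 4: find min in positions 3 to 1019, swap with position 3
  Pass 5: find min in positions 4 to 1019, swap with position 4
  ... (1014 more passes)
Total passes (and swaps) = n - 1 = 1020 - 1 = 1019


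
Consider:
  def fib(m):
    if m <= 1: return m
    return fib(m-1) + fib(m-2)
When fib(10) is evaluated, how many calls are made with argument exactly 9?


Let N(m) = number of times fib(m) is called while evaluating fib(10).
N(10) = 1 (the initial call).
N(9) = 1 (only fib(10) calls it).
For 1 <= m <= 8: fib(m) is called by fib(m+1) and fib(m+2), so
  N(m) = N(m+1) + N(m+2).
fib(0) is called only by fib(2), so N(0) = N(2).
Walk down from m=10:
  N(10)=1, N(9)=1
N(9) = 1


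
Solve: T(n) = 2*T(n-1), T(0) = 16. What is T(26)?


Unrolling:
T(26) = 2*T(25) = 2^2*T(24) = ... = 2^26*T(0)
= 2^26 * 16
= 67108864 * 16 = 1073741824


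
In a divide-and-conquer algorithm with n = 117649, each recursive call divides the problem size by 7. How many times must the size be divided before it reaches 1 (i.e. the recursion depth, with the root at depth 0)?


Number of divisions = log_7(117649)
Sizes: 117649 -> 16807 -> 2401 -> 343 -> 49 -> 7 -> 1 (6 divisions)
Recursion depth = 6


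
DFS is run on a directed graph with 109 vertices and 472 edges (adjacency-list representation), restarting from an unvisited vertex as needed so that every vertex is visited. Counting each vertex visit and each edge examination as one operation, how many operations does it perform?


A full DFS traversal processes each vertex exactly once (push/pop on stack).
Each directed edge is examined once.
V = 109, E = 472
V + E = 581


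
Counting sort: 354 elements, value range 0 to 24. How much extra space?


n = 354 (output array)
k = 25 (count array for 25 distinct values)
Extra space = 354 + 25 = 379


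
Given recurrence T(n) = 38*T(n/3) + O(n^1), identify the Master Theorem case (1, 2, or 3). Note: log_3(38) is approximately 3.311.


Master Theorem parameters: a=38, b=3, c=1
log_b(a) = 3.311
Compare b^c with a: 3^1 = 3 < 38, so c < log_b(a).
Comparing c=1 vs log_b(a)=3.311:
1 < 3.311 => Case 1
Result: T(n) = O(n^(log_3 38)) ~ O(n^3.311)
Master Theorem case = 1


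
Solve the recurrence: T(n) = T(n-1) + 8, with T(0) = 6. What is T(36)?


Unrolling the recurrence:
T(36) = T(35) + 8
       = T(34) + 8 + 8
       = T(33) + 8*3
       ...
       = T(0) + 8*36
       = 6 + 288 = 294


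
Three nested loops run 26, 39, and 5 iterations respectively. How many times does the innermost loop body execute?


Loop 1 (outermost): 26 iterations
Loop 2 (middle): 39 iterations per outer
Loop 3 (innermost): 5 iterations per middle
Total = 26 * 39 * 5 = 5070


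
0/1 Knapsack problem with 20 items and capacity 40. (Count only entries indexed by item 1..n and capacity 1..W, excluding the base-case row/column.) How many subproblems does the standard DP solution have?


The DP table is indexed by (item, capacity).
Rows: 20 items
Columns: 40 capacity values (1 to W)
Total subproblems = 20 * 40 = 800


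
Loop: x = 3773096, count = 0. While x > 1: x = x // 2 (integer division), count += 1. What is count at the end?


The variable x halves each step:
x = 3773096 -> 1886548 -> 943274 -> 471637 -> 235818 -> 117909 -> 58954 -> 29477 -> 14738 -> 7369 -> 3684 -> 1842 -> 921 -> 460 -> 230 -> 115 -> 57 -> 28 -> 14 -> 7 -> 3 -> 1
Number of halvings = floor(log2(3773096)) = 21


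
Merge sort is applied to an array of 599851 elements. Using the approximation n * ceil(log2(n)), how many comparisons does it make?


Merge sort divides the array into halves recursively.
Number of levels = ceil(log2(599851)) = 20
At each level, approximately n = 599851 comparisons are needed for merging.
Total comparisons ~ n * ceil(log2(n)) = 599851 * 20 = 11997020


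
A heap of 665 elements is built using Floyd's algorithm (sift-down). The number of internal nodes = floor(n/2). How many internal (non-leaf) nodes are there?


Leaf nodes occupy roughly half the array.
Sift-down is called for each internal node, starting from the last one.
Internal nodes = floor(n/2) = floor(665/2) = 332


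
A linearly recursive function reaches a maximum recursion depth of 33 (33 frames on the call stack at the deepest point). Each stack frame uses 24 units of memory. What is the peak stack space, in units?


Maximum recursion depth = 33 frames
Memory per frame = 24 units
Total stack space = depth * frame_size
= 33 * 24 = 792


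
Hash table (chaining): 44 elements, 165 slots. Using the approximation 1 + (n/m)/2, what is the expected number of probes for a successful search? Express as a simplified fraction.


Computing expected probes:
alpha = 44/165
= 1 + alpha/2
= 1 + 44/(2*165)
= (2*165 + 44) / (2*165)
= 374/330 = 17/15


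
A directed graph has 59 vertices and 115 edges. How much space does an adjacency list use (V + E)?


Adjacency list: one list head per vertex + one entry per edge
Vertex heads: 59
Edge entries: 115
Total = 59 + 115 = 174


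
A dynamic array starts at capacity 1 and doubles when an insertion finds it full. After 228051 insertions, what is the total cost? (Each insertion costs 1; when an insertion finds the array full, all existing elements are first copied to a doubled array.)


Insertion cost: 228051 (one per element)
Resizes occur just before inserting elements 2, 3, 5, 9, ...
Elements copied at each resize: 1 + 2 + 4 + 8 + 16 + 32 + 64 + 128 + 256 + 512 + 1024 + 2048 + 4096 + 8192 + 16384 + 32768 + 65536 + 131072
Sum of copies = 262143 (geometric series: 2^k - 1)
Total = 228051 + 262143 = 490194


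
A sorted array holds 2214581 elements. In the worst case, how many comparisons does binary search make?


Halving sequence: 2214581 -> 1107290 -> 553645 -> 276822 -> 138411 -> 69205 -> 34602 -> 17301 -> 8650 -> 4325 -> 2162 -> 1081 -> 540 -> 270 -> 135 -> 67 -> 33 -> 16 -> 8 -> 4 -> 2 -> 1
Number of halvings = 21
Max comparisons = 21 + 1 = 22


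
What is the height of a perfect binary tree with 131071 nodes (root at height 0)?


A perfect binary tree with 131071 nodes:
  131071 = 2^17 - 1
  Levels: 0, 1, ..., 16
  Height = 16


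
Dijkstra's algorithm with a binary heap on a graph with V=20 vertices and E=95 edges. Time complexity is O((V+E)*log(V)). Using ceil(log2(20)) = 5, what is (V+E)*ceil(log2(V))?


Dijkstra with a binary heap: each vertex is extracted once, each edge may relax once.
Each heap operation costs O(log V).
V + E = 20 + 95 = 115
ceil(log2(20)) = 5 (since 2^4 = 16 < 20 <= 32 = 2^5)
Total heap work = (V+E) * ceil(log2(V)) = 115 * 5 = 575


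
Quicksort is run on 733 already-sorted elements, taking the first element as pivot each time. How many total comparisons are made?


Sum of comparisons per partition:
732 + 731 + ... + 1 + 0
= 733 * (733 - 1) / 2
= 733 * 732 / 2
= 268278


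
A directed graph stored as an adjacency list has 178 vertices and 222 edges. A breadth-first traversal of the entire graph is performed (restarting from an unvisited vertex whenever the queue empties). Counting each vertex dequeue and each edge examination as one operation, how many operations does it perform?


A full BFS traversal dequeues each vertex once and examines each edge once.
Vertex visits: 178
Edge visits: 222
V + E = 178 + 222 = 400


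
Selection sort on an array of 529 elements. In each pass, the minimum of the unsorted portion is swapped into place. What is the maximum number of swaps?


Selection sort performs one swap per pass:
  Pass 1: find min in positions 0 to 528, swap with position 0
  Pass 2: find min in positions 1 to 528, swap with position 1
  Pass 3: find min in positions 2 to 528, swap with position 2
  Pass 4: find min in positions 3 to 528, swap with position 3
  Pass 5: find min in positions 4 to 528, swap with position 4
  ... (523 more passes)
Total passes (and swaps) = n - 1 = 529 - 1 = 528
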